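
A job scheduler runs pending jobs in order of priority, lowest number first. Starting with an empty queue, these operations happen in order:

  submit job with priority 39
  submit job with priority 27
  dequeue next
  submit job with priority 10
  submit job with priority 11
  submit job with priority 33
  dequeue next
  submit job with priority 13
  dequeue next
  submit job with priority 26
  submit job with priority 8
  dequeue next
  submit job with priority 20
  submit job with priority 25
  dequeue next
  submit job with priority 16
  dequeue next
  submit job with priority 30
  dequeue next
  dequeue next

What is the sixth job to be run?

16

insert 39 → {39}
insert 27 → {27, 39}
dequeue next → 27; now {39}
insert 10 → {10, 39}
insert 11 → {10, 11, 39}
insert 33 → {10, 11, 33, 39}
dequeue next → 10; now {11, 33, 39}
insert 13 → {11, 13, 33, 39}
dequeue next → 11; now {13, 33, 39}
insert 26 → {13, 26, 33, 39}
insert 8 → {8, 13, 26, 33, 39}
dequeue next → 8; now {13, 26, 33, 39}
insert 20 → {13, 20, 26, 33, 39}
insert 25 → {13, 20, 25, 26, 33, 39}
dequeue next → 13; now {20, 25, 26, 33, 39}
insert 16 → {16, 20, 25, 26, 33, 39}
dequeue next → 16; now {20, 25, 26, 33, 39}
insert 30 → {20, 25, 26, 30, 33, 39}
dequeue next → 20; now {25, 26, 30, 33, 39}
dequeue next → 25; now {26, 30, 33, 39}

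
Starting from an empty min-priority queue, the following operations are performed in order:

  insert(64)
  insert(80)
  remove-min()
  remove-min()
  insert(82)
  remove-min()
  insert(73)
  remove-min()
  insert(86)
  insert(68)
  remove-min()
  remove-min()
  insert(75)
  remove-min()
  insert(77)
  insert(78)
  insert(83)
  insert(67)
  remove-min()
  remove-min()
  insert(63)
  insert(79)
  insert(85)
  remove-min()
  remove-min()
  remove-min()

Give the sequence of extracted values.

64 → 80 → 82 → 73 → 68 → 86 → 75 → 67 → 77 → 63 → 78 → 79

insert 64 → {64}
insert 80 → {64, 80}
remove-min → 64; now {80}
remove-min → 80; now {}
insert 82 → {82}
remove-min → 82; now {}
insert 73 → {73}
remove-min → 73; now {}
insert 86 → {86}
insert 68 → {68, 86}
remove-min → 68; now {86}
remove-min → 86; now {}
insert 75 → {75}
remove-min → 75; now {}
insert 77 → {77}
insert 78 → {77, 78}
insert 83 → {77, 78, 83}
insert 67 → {67, 77, 78, 83}
remove-min → 67; now {77, 78, 83}
remove-min → 77; now {78, 83}
insert 63 → {63, 78, 83}
insert 79 → {63, 78, 79, 83}
insert 85 → {63, 78, 79, 83, 85}
remove-min → 63; now {78, 79, 83, 85}
remove-min → 78; now {79, 83, 85}
remove-min → 79; now {83, 85}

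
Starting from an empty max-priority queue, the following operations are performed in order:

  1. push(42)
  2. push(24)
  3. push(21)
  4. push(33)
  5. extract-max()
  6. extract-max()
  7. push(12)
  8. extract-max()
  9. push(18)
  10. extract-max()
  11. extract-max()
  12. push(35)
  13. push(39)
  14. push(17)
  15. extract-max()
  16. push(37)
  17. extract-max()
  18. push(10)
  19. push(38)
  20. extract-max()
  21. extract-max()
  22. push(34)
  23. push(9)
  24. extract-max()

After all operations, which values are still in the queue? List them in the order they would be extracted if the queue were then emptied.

insert 42 → {42}
insert 24 → {42, 24}
insert 21 → {42, 24, 21}
insert 33 → {42, 33, 24, 21}
extract-max → 42; now {33, 24, 21}
extract-max → 33; now {24, 21}
insert 12 → {24, 21, 12}
extract-max → 24; now {21, 12}
insert 18 → {21, 18, 12}
extract-max → 21; now {18, 12}
extract-max → 18; now {12}
insert 35 → {35, 12}
insert 39 → {39, 35, 12}
insert 17 → {39, 35, 17, 12}
extract-max → 39; now {35, 17, 12}
insert 37 → {37, 35, 17, 12}
extract-max → 37; now {35, 17, 12}
insert 10 → {35, 17, 12, 10}
insert 38 → {38, 35, 17, 12, 10}
extract-max → 38; now {35, 17, 12, 10}
extract-max → 35; now {17, 12, 10}
insert 34 → {34, 17, 12, 10}
insert 9 → {34, 17, 12, 10, 9}
extract-max → 34; now {17, 12, 10, 9}

[17, 12, 10, 9]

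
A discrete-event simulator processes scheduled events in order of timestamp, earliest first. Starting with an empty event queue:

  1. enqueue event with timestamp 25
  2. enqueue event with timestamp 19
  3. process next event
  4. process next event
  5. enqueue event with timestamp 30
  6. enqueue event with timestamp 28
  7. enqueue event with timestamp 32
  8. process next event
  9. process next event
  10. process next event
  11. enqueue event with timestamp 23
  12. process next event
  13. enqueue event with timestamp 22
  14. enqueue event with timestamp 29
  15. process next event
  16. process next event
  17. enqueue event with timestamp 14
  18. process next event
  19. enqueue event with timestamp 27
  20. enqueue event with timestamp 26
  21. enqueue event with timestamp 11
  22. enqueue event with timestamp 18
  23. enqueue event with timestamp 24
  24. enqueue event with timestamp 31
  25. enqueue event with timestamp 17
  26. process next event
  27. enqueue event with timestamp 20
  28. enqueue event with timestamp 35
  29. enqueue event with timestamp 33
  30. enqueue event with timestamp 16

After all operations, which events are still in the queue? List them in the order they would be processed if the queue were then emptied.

16 → 17 → 18 → 20 → 24 → 26 → 27 → 31 → 33 → 35

insert 25 → {25}
insert 19 → {19, 25}
process next event → 19; now {25}
process next event → 25; now {}
insert 30 → {30}
insert 28 → {28, 30}
insert 32 → {28, 30, 32}
process next event → 28; now {30, 32}
process next event → 30; now {32}
process next event → 32; now {}
insert 23 → {23}
process next event → 23; now {}
insert 22 → {22}
insert 29 → {22, 29}
process next event → 22; now {29}
process next event → 29; now {}
insert 14 → {14}
process next event → 14; now {}
insert 27 → {27}
insert 26 → {26, 27}
insert 11 → {11, 26, 27}
insert 18 → {11, 18, 26, 27}
insert 24 → {11, 18, 24, 26, 27}
insert 31 → {11, 18, 24, 26, 27, 31}
insert 17 → {11, 17, 18, 24, 26, 27, 31}
process next event → 11; now {17, 18, 24, 26, 27, 31}
insert 20 → {17, 18, 20, 24, 26, 27, 31}
insert 35 → {17, 18, 20, 24, 26, 27, 31, 35}
insert 33 → {17, 18, 20, 24, 26, 27, 31, 33, 35}
insert 16 → {16, 17, 18, 20, 24, 26, 27, 31, 33, 35}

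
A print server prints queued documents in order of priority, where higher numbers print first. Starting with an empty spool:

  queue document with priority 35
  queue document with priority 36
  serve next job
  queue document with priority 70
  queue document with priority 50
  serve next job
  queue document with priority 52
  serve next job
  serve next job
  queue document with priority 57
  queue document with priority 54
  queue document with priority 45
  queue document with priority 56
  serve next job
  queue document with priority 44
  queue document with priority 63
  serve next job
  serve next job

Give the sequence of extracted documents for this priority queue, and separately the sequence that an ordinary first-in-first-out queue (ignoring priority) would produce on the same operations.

insert 35 → {35}
insert 36 → {36, 35}
serve next job → 36; now {35}
insert 70 → {70, 35}
insert 50 → {70, 50, 35}
serve next job → 70; now {50, 35}
insert 52 → {52, 50, 35}
serve next job → 52; now {50, 35}
serve next job → 50; now {35}
insert 57 → {57, 35}
insert 54 → {57, 54, 35}
insert 45 → {57, 54, 45, 35}
insert 56 → {57, 56, 54, 45, 35}
serve next job → 57; now {56, 54, 45, 35}
insert 44 → {56, 54, 45, 44, 35}
insert 63 → {63, 56, 54, 45, 44, 35}
serve next job → 63; now {56, 54, 45, 44, 35}
serve next job → 56; now {54, 45, 44, 35}

priority queue: 36, 70, 52, 50, 57, 63, 56; FIFO queue: 35, 36, 70, 50, 52, 57, 54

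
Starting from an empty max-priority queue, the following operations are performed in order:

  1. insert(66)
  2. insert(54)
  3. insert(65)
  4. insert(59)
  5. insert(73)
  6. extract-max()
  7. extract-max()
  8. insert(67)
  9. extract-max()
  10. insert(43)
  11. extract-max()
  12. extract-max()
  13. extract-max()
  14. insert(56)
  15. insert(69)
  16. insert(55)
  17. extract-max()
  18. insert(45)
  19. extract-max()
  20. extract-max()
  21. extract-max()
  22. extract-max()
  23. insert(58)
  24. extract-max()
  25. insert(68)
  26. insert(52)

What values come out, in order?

insert 66 → {66}
insert 54 → {66, 54}
insert 65 → {66, 65, 54}
insert 59 → {66, 65, 59, 54}
insert 73 → {73, 66, 65, 59, 54}
extract-max → 73; now {66, 65, 59, 54}
extract-max → 66; now {65, 59, 54}
insert 67 → {67, 65, 59, 54}
extract-max → 67; now {65, 59, 54}
insert 43 → {65, 59, 54, 43}
extract-max → 65; now {59, 54, 43}
extract-max → 59; now {54, 43}
extract-max → 54; now {43}
insert 56 → {56, 43}
insert 69 → {69, 56, 43}
insert 55 → {69, 56, 55, 43}
extract-max → 69; now {56, 55, 43}
insert 45 → {56, 55, 45, 43}
extract-max → 56; now {55, 45, 43}
extract-max → 55; now {45, 43}
extract-max → 45; now {43}
extract-max → 43; now {}
insert 58 → {58}
extract-max → 58; now {}
insert 68 → {68}
insert 52 → {68, 52}

73 → 66 → 67 → 65 → 59 → 54 → 69 → 56 → 55 → 45 → 43 → 58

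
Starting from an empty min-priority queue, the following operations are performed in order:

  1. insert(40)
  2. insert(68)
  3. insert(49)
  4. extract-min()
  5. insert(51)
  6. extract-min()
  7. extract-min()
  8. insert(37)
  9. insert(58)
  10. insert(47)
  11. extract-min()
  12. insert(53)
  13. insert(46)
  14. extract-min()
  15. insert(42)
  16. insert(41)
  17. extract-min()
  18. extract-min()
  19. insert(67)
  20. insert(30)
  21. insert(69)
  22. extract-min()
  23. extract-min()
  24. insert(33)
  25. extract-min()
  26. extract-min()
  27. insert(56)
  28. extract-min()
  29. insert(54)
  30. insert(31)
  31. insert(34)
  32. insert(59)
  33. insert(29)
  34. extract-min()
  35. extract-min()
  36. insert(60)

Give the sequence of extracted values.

insert 40 → {40}
insert 68 → {40, 68}
insert 49 → {40, 49, 68}
extract-min → 40; now {49, 68}
insert 51 → {49, 51, 68}
extract-min → 49; now {51, 68}
extract-min → 51; now {68}
insert 37 → {37, 68}
insert 58 → {37, 58, 68}
insert 47 → {37, 47, 58, 68}
extract-min → 37; now {47, 58, 68}
insert 53 → {47, 53, 58, 68}
insert 46 → {46, 47, 53, 58, 68}
extract-min → 46; now {47, 53, 58, 68}
insert 42 → {42, 47, 53, 58, 68}
insert 41 → {41, 42, 47, 53, 58, 68}
extract-min → 41; now {42, 47, 53, 58, 68}
extract-min → 42; now {47, 53, 58, 68}
insert 67 → {47, 53, 58, 67, 68}
insert 30 → {30, 47, 53, 58, 67, 68}
insert 69 → {30, 47, 53, 58, 67, 68, 69}
extract-min → 30; now {47, 53, 58, 67, 68, 69}
extract-min → 47; now {53, 58, 67, 68, 69}
insert 33 → {33, 53, 58, 67, 68, 69}
extract-min → 33; now {53, 58, 67, 68, 69}
extract-min → 53; now {58, 67, 68, 69}
insert 56 → {56, 58, 67, 68, 69}
extract-min → 56; now {58, 67, 68, 69}
insert 54 → {54, 58, 67, 68, 69}
insert 31 → {31, 54, 58, 67, 68, 69}
insert 34 → {31, 34, 54, 58, 67, 68, 69}
insert 59 → {31, 34, 54, 58, 59, 67, 68, 69}
insert 29 → {29, 31, 34, 54, 58, 59, 67, 68, 69}
extract-min → 29; now {31, 34, 54, 58, 59, 67, 68, 69}
extract-min → 31; now {34, 54, 58, 59, 67, 68, 69}
insert 60 → {34, 54, 58, 59, 60, 67, 68, 69}

40, 49, 51, 37, 46, 41, 42, 30, 47, 33, 53, 56, 29, 31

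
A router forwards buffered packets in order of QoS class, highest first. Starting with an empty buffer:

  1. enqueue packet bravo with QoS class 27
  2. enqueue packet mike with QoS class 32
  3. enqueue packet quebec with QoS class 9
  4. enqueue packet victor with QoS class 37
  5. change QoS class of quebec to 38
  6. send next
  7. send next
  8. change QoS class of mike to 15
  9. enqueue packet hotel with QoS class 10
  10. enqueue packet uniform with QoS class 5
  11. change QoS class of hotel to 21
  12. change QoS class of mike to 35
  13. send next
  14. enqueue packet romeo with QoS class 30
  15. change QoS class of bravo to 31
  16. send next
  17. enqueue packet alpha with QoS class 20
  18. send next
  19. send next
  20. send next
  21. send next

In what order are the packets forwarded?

quebec → victor → mike → bravo → romeo → hotel → alpha → uniform

add bravo (QoS class 27) → {bravo:27}
add mike (QoS class 32) → {mike:32, bravo:27}
add quebec (QoS class 9) → {mike:32, bravo:27, quebec:9}
add victor (QoS class 37) → {victor:37, mike:32, bravo:27, quebec:9}
update quebec to QoS class 38 → {quebec:38, victor:37, mike:32, bravo:27}
send next → quebec; now {victor:37, mike:32, bravo:27}
send next → victor; now {mike:32, bravo:27}
update mike to QoS class 15 → {bravo:27, mike:15}
add hotel (QoS class 10) → {bravo:27, mike:15, hotel:10}
add uniform (QoS class 5) → {bravo:27, mike:15, hotel:10, uniform:5}
update hotel to QoS class 21 → {bravo:27, hotel:21, mike:15, uniform:5}
update mike to QoS class 35 → {mike:35, bravo:27, hotel:21, uniform:5}
send next → mike; now {bravo:27, hotel:21, uniform:5}
add romeo (QoS class 30) → {romeo:30, bravo:27, hotel:21, uniform:5}
update bravo to QoS class 31 → {bravo:31, romeo:30, hotel:21, uniform:5}
send next → bravo; now {romeo:30, hotel:21, uniform:5}
add alpha (QoS class 20) → {romeo:30, hotel:21, alpha:20, uniform:5}
send next → romeo; now {hotel:21, alpha:20, uniform:5}
send next → hotel; now {alpha:20, uniform:5}
send next → alpha; now {uniform:5}
send next → uniform; now {}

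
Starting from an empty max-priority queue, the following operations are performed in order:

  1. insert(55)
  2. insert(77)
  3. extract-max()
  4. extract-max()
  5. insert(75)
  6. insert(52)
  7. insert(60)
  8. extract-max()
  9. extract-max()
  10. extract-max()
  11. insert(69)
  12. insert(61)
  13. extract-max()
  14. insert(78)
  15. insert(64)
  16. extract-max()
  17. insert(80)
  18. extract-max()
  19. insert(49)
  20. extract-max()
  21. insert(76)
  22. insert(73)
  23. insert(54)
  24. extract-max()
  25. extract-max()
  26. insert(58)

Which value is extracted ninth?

64

insert 55 → {55}
insert 77 → {77, 55}
extract-max → 77; now {55}
extract-max → 55; now {}
insert 75 → {75}
insert 52 → {75, 52}
insert 60 → {75, 60, 52}
extract-max → 75; now {60, 52}
extract-max → 60; now {52}
extract-max → 52; now {}
insert 69 → {69}
insert 61 → {69, 61}
extract-max → 69; now {61}
insert 78 → {78, 61}
insert 64 → {78, 64, 61}
extract-max → 78; now {64, 61}
insert 80 → {80, 64, 61}
extract-max → 80; now {64, 61}
insert 49 → {64, 61, 49}
extract-max → 64; now {61, 49}
insert 76 → {76, 61, 49}
insert 73 → {76, 73, 61, 49}
insert 54 → {76, 73, 61, 54, 49}
extract-max → 76; now {73, 61, 54, 49}
extract-max → 73; now {61, 54, 49}
insert 58 → {61, 58, 54, 49}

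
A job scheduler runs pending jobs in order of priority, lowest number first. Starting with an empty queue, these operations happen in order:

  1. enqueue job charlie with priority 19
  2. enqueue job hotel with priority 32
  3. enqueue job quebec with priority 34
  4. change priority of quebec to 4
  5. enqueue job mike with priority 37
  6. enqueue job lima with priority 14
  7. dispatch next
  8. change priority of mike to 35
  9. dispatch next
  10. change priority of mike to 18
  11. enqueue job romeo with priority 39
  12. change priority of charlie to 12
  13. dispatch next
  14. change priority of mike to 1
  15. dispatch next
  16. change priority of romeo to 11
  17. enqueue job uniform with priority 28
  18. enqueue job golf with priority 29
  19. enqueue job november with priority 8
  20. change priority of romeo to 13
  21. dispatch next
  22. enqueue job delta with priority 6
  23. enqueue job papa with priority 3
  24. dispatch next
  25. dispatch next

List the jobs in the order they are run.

add charlie (priority 19) → {charlie:19}
add hotel (priority 32) → {charlie:19, hotel:32}
add quebec (priority 34) → {charlie:19, hotel:32, quebec:34}
update quebec to priority 4 → {quebec:4, charlie:19, hotel:32}
add mike (priority 37) → {quebec:4, charlie:19, hotel:32, mike:37}
add lima (priority 14) → {quebec:4, lima:14, charlie:19, hotel:32, mike:37}
dispatch next → quebec; now {lima:14, charlie:19, hotel:32, mike:37}
update mike to priority 35 → {lima:14, charlie:19, hotel:32, mike:35}
dispatch next → lima; now {charlie:19, hotel:32, mike:35}
update mike to priority 18 → {mike:18, charlie:19, hotel:32}
add romeo (priority 39) → {mike:18, charlie:19, hotel:32, romeo:39}
update charlie to priority 12 → {charlie:12, mike:18, hotel:32, romeo:39}
dispatch next → charlie; now {mike:18, hotel:32, romeo:39}
update mike to priority 1 → {mike:1, hotel:32, romeo:39}
dispatch next → mike; now {hotel:32, romeo:39}
update romeo to priority 11 → {romeo:11, hotel:32}
add uniform (priority 28) → {romeo:11, uniform:28, hotel:32}
add golf (priority 29) → {romeo:11, uniform:28, golf:29, hotel:32}
add november (priority 8) → {november:8, romeo:11, uniform:28, golf:29, hotel:32}
update romeo to priority 13 → {november:8, romeo:13, uniform:28, golf:29, hotel:32}
dispatch next → november; now {romeo:13, uniform:28, golf:29, hotel:32}
add delta (priority 6) → {delta:6, romeo:13, uniform:28, golf:29, hotel:32}
add papa (priority 3) → {papa:3, delta:6, romeo:13, uniform:28, golf:29, hotel:32}
dispatch next → papa; now {delta:6, romeo:13, uniform:28, golf:29, hotel:32}
dispatch next → delta; now {romeo:13, uniform:28, golf:29, hotel:32}

quebec → lima → charlie → mike → november → papa → delta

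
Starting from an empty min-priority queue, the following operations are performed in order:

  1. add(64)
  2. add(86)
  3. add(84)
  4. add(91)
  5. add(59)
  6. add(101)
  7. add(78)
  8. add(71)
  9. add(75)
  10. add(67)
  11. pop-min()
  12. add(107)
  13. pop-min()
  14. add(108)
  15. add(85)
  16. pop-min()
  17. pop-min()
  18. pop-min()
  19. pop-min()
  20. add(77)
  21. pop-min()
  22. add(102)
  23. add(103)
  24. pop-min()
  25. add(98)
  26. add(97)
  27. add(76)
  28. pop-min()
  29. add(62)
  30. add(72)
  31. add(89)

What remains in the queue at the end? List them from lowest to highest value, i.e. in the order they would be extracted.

insert 64 → {64}
insert 86 → {64, 86}
insert 84 → {64, 84, 86}
insert 91 → {64, 84, 86, 91}
insert 59 → {59, 64, 84, 86, 91}
insert 101 → {59, 64, 84, 86, 91, 101}
insert 78 → {59, 64, 78, 84, 86, 91, 101}
insert 71 → {59, 64, 71, 78, 84, 86, 91, 101}
insert 75 → {59, 64, 71, 75, 78, 84, 86, 91, 101}
insert 67 → {59, 64, 67, 71, 75, 78, 84, 86, 91, 101}
pop-min → 59; now {64, 67, 71, 75, 78, 84, 86, 91, 101}
insert 107 → {64, 67, 71, 75, 78, 84, 86, 91, 101, 107}
pop-min → 64; now {67, 71, 75, 78, 84, 86, 91, 101, 107}
insert 108 → {67, 71, 75, 78, 84, 86, 91, 101, 107, 108}
insert 85 → {67, 71, 75, 78, 84, 85, 86, 91, 101, 107, 108}
pop-min → 67; now {71, 75, 78, 84, 85, 86, 91, 101, 107, 108}
pop-min → 71; now {75, 78, 84, 85, 86, 91, 101, 107, 108}
pop-min → 75; now {78, 84, 85, 86, 91, 101, 107, 108}
pop-min → 78; now {84, 85, 86, 91, 101, 107, 108}
insert 77 → {77, 84, 85, 86, 91, 101, 107, 108}
pop-min → 77; now {84, 85, 86, 91, 101, 107, 108}
insert 102 → {84, 85, 86, 91, 101, 102, 107, 108}
insert 103 → {84, 85, 86, 91, 101, 102, 103, 107, 108}
pop-min → 84; now {85, 86, 91, 101, 102, 103, 107, 108}
insert 98 → {85, 86, 91, 98, 101, 102, 103, 107, 108}
insert 97 → {85, 86, 91, 97, 98, 101, 102, 103, 107, 108}
insert 76 → {76, 85, 86, 91, 97, 98, 101, 102, 103, 107, 108}
pop-min → 76; now {85, 86, 91, 97, 98, 101, 102, 103, 107, 108}
insert 62 → {62, 85, 86, 91, 97, 98, 101, 102, 103, 107, 108}
insert 72 → {62, 72, 85, 86, 91, 97, 98, 101, 102, 103, 107, 108}
insert 89 → {62, 72, 85, 86, 89, 91, 97, 98, 101, 102, 103, 107, 108}

62, 72, 85, 86, 89, 91, 97, 98, 101, 102, 103, 107, 108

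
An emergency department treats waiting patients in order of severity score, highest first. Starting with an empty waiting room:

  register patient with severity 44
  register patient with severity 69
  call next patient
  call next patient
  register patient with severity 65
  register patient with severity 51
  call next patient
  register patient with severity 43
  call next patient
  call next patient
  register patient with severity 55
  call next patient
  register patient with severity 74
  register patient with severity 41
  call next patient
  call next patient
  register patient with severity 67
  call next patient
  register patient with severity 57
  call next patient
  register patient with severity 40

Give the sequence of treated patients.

69, 44, 65, 51, 43, 55, 74, 41, 67, 57

insert 44 → {44}
insert 69 → {69, 44}
call next patient → 69; now {44}
call next patient → 44; now {}
insert 65 → {65}
insert 51 → {65, 51}
call next patient → 65; now {51}
insert 43 → {51, 43}
call next patient → 51; now {43}
call next patient → 43; now {}
insert 55 → {55}
call next patient → 55; now {}
insert 74 → {74}
insert 41 → {74, 41}
call next patient → 74; now {41}
call next patient → 41; now {}
insert 67 → {67}
call next patient → 67; now {}
insert 57 → {57}
call next patient → 57; now {}
insert 40 → {40}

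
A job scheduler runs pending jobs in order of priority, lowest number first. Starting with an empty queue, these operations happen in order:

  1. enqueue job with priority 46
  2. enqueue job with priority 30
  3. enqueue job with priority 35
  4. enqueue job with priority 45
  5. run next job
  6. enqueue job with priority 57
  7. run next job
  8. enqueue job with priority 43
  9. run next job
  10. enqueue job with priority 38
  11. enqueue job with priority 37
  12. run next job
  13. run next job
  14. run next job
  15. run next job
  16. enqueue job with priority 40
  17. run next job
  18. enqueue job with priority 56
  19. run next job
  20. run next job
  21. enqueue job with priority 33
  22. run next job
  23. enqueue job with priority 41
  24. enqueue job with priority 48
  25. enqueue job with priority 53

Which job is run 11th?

insert 46 → {46}
insert 30 → {30, 46}
insert 35 → {30, 35, 46}
insert 45 → {30, 35, 45, 46}
run next job → 30; now {35, 45, 46}
insert 57 → {35, 45, 46, 57}
run next job → 35; now {45, 46, 57}
insert 43 → {43, 45, 46, 57}
run next job → 43; now {45, 46, 57}
insert 38 → {38, 45, 46, 57}
insert 37 → {37, 38, 45, 46, 57}
run next job → 37; now {38, 45, 46, 57}
run next job → 38; now {45, 46, 57}
run next job → 45; now {46, 57}
run next job → 46; now {57}
insert 40 → {40, 57}
run next job → 40; now {57}
insert 56 → {56, 57}
run next job → 56; now {57}
run next job → 57; now {}
insert 33 → {33}
run next job → 33; now {}
insert 41 → {41}
insert 48 → {41, 48}
insert 53 → {41, 48, 53}

33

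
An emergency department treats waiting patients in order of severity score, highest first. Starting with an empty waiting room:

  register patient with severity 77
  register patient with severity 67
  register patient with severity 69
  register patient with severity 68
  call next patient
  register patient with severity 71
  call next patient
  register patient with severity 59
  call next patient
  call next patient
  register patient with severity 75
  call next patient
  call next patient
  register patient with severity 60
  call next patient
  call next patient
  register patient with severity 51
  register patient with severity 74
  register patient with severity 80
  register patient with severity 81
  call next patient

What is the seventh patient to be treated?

insert 77 → {77}
insert 67 → {77, 67}
insert 69 → {77, 69, 67}
insert 68 → {77, 69, 68, 67}
call next patient → 77; now {69, 68, 67}
insert 71 → {71, 69, 68, 67}
call next patient → 71; now {69, 68, 67}
insert 59 → {69, 68, 67, 59}
call next patient → 69; now {68, 67, 59}
call next patient → 68; now {67, 59}
insert 75 → {75, 67, 59}
call next patient → 75; now {67, 59}
call next patient → 67; now {59}
insert 60 → {60, 59}
call next patient → 60; now {59}
call next patient → 59; now {}
insert 51 → {51}
insert 74 → {74, 51}
insert 80 → {80, 74, 51}
insert 81 → {81, 80, 74, 51}
call next patient → 81; now {80, 74, 51}

60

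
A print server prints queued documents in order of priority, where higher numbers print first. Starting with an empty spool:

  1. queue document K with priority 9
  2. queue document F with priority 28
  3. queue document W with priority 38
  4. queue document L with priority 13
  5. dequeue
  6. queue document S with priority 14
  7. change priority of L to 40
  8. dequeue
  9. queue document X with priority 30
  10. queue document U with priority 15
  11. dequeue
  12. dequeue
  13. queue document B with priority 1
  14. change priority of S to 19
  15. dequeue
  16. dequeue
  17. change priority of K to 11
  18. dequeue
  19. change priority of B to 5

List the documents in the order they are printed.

add K (priority 9) → {K:9}
add F (priority 28) → {F:28, K:9}
add W (priority 38) → {W:38, F:28, K:9}
add L (priority 13) → {W:38, F:28, L:13, K:9}
dequeue → W; now {F:28, L:13, K:9}
add S (priority 14) → {F:28, S:14, L:13, K:9}
update L to priority 40 → {L:40, F:28, S:14, K:9}
dequeue → L; now {F:28, S:14, K:9}
add X (priority 30) → {X:30, F:28, S:14, K:9}
add U (priority 15) → {X:30, F:28, U:15, S:14, K:9}
dequeue → X; now {F:28, U:15, S:14, K:9}
dequeue → F; now {U:15, S:14, K:9}
add B (priority 1) → {U:15, S:14, K:9, B:1}
update S to priority 19 → {S:19, U:15, K:9, B:1}
dequeue → S; now {U:15, K:9, B:1}
dequeue → U; now {K:9, B:1}
update K to priority 11 → {K:11, B:1}
dequeue → K; now {B:1}
update B to priority 5 → {B:5}

[W, L, X, F, S, U, K]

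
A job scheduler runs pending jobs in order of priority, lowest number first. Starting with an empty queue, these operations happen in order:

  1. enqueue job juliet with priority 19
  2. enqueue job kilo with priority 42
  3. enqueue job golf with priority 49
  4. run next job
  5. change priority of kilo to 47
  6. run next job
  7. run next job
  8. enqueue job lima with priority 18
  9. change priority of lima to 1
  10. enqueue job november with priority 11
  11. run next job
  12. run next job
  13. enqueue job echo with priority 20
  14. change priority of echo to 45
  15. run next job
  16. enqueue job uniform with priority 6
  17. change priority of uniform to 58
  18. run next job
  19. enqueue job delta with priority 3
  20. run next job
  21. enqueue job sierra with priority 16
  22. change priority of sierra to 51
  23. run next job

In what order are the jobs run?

juliet → kilo → golf → lima → november → echo → uniform → delta → sierra

add juliet (priority 19) → {juliet:19}
add kilo (priority 42) → {juliet:19, kilo:42}
add golf (priority 49) → {juliet:19, kilo:42, golf:49}
run next job → juliet; now {kilo:42, golf:49}
update kilo to priority 47 → {kilo:47, golf:49}
run next job → kilo; now {golf:49}
run next job → golf; now {}
add lima (priority 18) → {lima:18}
update lima to priority 1 → {lima:1}
add november (priority 11) → {lima:1, november:11}
run next job → lima; now {november:11}
run next job → november; now {}
add echo (priority 20) → {echo:20}
update echo to priority 45 → {echo:45}
run next job → echo; now {}
add uniform (priority 6) → {uniform:6}
update uniform to priority 58 → {uniform:58}
run next job → uniform; now {}
add delta (priority 3) → {delta:3}
run next job → delta; now {}
add sierra (priority 16) → {sierra:16}
update sierra to priority 51 → {sierra:51}
run next job → sierra; now {}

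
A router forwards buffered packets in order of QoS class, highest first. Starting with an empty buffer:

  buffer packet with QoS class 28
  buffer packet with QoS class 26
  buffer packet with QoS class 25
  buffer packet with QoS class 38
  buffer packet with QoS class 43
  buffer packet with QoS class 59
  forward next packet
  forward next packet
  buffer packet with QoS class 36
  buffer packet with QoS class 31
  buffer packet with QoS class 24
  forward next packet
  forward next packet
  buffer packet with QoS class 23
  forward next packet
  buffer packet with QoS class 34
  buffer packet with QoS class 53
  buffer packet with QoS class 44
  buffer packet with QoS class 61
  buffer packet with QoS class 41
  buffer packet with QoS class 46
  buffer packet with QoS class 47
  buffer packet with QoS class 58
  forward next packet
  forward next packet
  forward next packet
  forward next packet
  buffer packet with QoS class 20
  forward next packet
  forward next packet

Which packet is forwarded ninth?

insert 28 → {28}
insert 26 → {28, 26}
insert 25 → {28, 26, 25}
insert 38 → {38, 28, 26, 25}
insert 43 → {43, 38, 28, 26, 25}
insert 59 → {59, 43, 38, 28, 26, 25}
forward next packet → 59; now {43, 38, 28, 26, 25}
forward next packet → 43; now {38, 28, 26, 25}
insert 36 → {38, 36, 28, 26, 25}
insert 31 → {38, 36, 31, 28, 26, 25}
insert 24 → {38, 36, 31, 28, 26, 25, 24}
forward next packet → 38; now {36, 31, 28, 26, 25, 24}
forward next packet → 36; now {31, 28, 26, 25, 24}
insert 23 → {31, 28, 26, 25, 24, 23}
forward next packet → 31; now {28, 26, 25, 24, 23}
insert 34 → {34, 28, 26, 25, 24, 23}
insert 53 → {53, 34, 28, 26, 25, 24, 23}
insert 44 → {53, 44, 34, 28, 26, 25, 24, 23}
insert 61 → {61, 53, 44, 34, 28, 26, 25, 24, 23}
insert 41 → {61, 53, 44, 41, 34, 28, 26, 25, 24, 23}
insert 46 → {61, 53, 46, 44, 41, 34, 28, 26, 25, 24, 23}
insert 47 → {61, 53, 47, 46, 44, 41, 34, 28, 26, 25, 24, 23}
insert 58 → {61, 58, 53, 47, 46, 44, 41, 34, 28, 26, 25, 24, 23}
forward next packet → 61; now {58, 53, 47, 46, 44, 41, 34, 28, 26, 25, 24, 23}
forward next packet → 58; now {53, 47, 46, 44, 41, 34, 28, 26, 25, 24, 23}
forward next packet → 53; now {47, 46, 44, 41, 34, 28, 26, 25, 24, 23}
forward next packet → 47; now {46, 44, 41, 34, 28, 26, 25, 24, 23}
insert 20 → {46, 44, 41, 34, 28, 26, 25, 24, 23, 20}
forward next packet → 46; now {44, 41, 34, 28, 26, 25, 24, 23, 20}
forward next packet → 44; now {41, 34, 28, 26, 25, 24, 23, 20}

47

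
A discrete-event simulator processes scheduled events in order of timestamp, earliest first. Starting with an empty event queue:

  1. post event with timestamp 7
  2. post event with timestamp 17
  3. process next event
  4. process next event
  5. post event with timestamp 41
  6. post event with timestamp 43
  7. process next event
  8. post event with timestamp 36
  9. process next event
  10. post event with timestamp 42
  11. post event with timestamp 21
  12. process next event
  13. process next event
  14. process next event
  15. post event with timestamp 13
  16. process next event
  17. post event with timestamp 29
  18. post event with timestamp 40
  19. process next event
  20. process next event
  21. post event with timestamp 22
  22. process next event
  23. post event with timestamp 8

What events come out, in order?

insert 7 → {7}
insert 17 → {7, 17}
process next event → 7; now {17}
process next event → 17; now {}
insert 41 → {41}
insert 43 → {41, 43}
process next event → 41; now {43}
insert 36 → {36, 43}
process next event → 36; now {43}
insert 42 → {42, 43}
insert 21 → {21, 42, 43}
process next event → 21; now {42, 43}
process next event → 42; now {43}
process next event → 43; now {}
insert 13 → {13}
process next event → 13; now {}
insert 29 → {29}
insert 40 → {29, 40}
process next event → 29; now {40}
process next event → 40; now {}
insert 22 → {22}
process next event → 22; now {}
insert 8 → {8}

7, 17, 41, 36, 21, 42, 43, 13, 29, 40, 22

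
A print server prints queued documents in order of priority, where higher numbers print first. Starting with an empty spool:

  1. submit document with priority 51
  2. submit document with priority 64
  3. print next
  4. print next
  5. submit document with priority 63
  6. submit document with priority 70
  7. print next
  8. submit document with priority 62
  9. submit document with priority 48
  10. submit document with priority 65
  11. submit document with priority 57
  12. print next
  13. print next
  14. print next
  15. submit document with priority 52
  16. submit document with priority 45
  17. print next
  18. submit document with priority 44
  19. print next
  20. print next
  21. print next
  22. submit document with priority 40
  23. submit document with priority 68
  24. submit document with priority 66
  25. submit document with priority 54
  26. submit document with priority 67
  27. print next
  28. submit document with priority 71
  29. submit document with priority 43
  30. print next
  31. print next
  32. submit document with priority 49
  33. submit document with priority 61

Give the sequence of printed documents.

insert 51 → {51}
insert 64 → {64, 51}
print next → 64; now {51}
print next → 51; now {}
insert 63 → {63}
insert 70 → {70, 63}
print next → 70; now {63}
insert 62 → {63, 62}
insert 48 → {63, 62, 48}
insert 65 → {65, 63, 62, 48}
insert 57 → {65, 63, 62, 57, 48}
print next → 65; now {63, 62, 57, 48}
print next → 63; now {62, 57, 48}
print next → 62; now {57, 48}
insert 52 → {57, 52, 48}
insert 45 → {57, 52, 48, 45}
print next → 57; now {52, 48, 45}
insert 44 → {52, 48, 45, 44}
print next → 52; now {48, 45, 44}
print next → 48; now {45, 44}
print next → 45; now {44}
insert 40 → {44, 40}
insert 68 → {68, 44, 40}
insert 66 → {68, 66, 44, 40}
insert 54 → {68, 66, 54, 44, 40}
insert 67 → {68, 67, 66, 54, 44, 40}
print next → 68; now {67, 66, 54, 44, 40}
insert 71 → {71, 67, 66, 54, 44, 40}
insert 43 → {71, 67, 66, 54, 44, 43, 40}
print next → 71; now {67, 66, 54, 44, 43, 40}
print next → 67; now {66, 54, 44, 43, 40}
insert 49 → {66, 54, 49, 44, 43, 40}
insert 61 → {66, 61, 54, 49, 44, 43, 40}

[64, 51, 70, 65, 63, 62, 57, 52, 48, 45, 68, 71, 67]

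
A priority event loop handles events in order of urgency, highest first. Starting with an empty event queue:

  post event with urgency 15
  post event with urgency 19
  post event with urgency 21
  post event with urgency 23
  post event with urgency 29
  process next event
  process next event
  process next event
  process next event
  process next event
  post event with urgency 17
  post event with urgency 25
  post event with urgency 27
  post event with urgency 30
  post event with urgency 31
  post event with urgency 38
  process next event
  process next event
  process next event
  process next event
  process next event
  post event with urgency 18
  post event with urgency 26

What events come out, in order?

29, 23, 21, 19, 15, 38, 31, 30, 27, 25

insert 15 → {15}
insert 19 → {19, 15}
insert 21 → {21, 19, 15}
insert 23 → {23, 21, 19, 15}
insert 29 → {29, 23, 21, 19, 15}
process next event → 29; now {23, 21, 19, 15}
process next event → 23; now {21, 19, 15}
process next event → 21; now {19, 15}
process next event → 19; now {15}
process next event → 15; now {}
insert 17 → {17}
insert 25 → {25, 17}
insert 27 → {27, 25, 17}
insert 30 → {30, 27, 25, 17}
insert 31 → {31, 30, 27, 25, 17}
insert 38 → {38, 31, 30, 27, 25, 17}
process next event → 38; now {31, 30, 27, 25, 17}
process next event → 31; now {30, 27, 25, 17}
process next event → 30; now {27, 25, 17}
process next event → 27; now {25, 17}
process next event → 25; now {17}
insert 18 → {18, 17}
insert 26 → {26, 18, 17}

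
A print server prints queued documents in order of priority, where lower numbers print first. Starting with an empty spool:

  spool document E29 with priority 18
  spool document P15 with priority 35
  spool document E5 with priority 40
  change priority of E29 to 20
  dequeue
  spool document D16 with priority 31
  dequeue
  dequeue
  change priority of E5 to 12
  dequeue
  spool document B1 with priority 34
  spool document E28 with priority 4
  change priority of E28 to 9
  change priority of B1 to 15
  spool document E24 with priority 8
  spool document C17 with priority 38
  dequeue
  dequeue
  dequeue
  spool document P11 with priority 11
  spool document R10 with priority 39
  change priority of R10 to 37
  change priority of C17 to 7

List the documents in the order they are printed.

add E29 (priority 18) → {E29:18}
add P15 (priority 35) → {E29:18, P15:35}
add E5 (priority 40) → {E29:18, P15:35, E5:40}
update E29 to priority 20 → {E29:20, P15:35, E5:40}
dequeue → E29; now {P15:35, E5:40}
add D16 (priority 31) → {D16:31, P15:35, E5:40}
dequeue → D16; now {P15:35, E5:40}
dequeue → P15; now {E5:40}
update E5 to priority 12 → {E5:12}
dequeue → E5; now {}
add B1 (priority 34) → {B1:34}
add E28 (priority 4) → {E28:4, B1:34}
update E28 to priority 9 → {E28:9, B1:34}
update B1 to priority 15 → {E28:9, B1:15}
add E24 (priority 8) → {E24:8, E28:9, B1:15}
add C17 (priority 38) → {E24:8, E28:9, B1:15, C17:38}
dequeue → E24; now {E28:9, B1:15, C17:38}
dequeue → E28; now {B1:15, C17:38}
dequeue → B1; now {C17:38}
add P11 (priority 11) → {P11:11, C17:38}
add R10 (priority 39) → {P11:11, C17:38, R10:39}
update R10 to priority 37 → {P11:11, R10:37, C17:38}
update C17 to priority 7 → {C17:7, P11:11, R10:37}

E29 → D16 → P15 → E5 → E24 → E28 → B1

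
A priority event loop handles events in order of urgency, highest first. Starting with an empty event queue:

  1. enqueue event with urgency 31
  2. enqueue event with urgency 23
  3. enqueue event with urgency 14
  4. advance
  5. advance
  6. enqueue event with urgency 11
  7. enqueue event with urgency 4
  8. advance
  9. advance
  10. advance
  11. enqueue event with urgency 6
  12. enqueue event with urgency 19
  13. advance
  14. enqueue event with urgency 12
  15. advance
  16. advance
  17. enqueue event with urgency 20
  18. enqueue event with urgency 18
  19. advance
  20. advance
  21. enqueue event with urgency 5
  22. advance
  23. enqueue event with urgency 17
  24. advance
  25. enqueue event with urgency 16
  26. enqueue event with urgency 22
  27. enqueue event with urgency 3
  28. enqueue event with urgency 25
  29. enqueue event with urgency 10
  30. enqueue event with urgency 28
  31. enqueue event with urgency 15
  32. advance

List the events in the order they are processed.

insert 31 → {31}
insert 23 → {31, 23}
insert 14 → {31, 23, 14}
advance → 31; now {23, 14}
advance → 23; now {14}
insert 11 → {14, 11}
insert 4 → {14, 11, 4}
advance → 14; now {11, 4}
advance → 11; now {4}
advance → 4; now {}
insert 6 → {6}
insert 19 → {19, 6}
advance → 19; now {6}
insert 12 → {12, 6}
advance → 12; now {6}
advance → 6; now {}
insert 20 → {20}
insert 18 → {20, 18}
advance → 20; now {18}
advance → 18; now {}
insert 5 → {5}
advance → 5; now {}
insert 17 → {17}
advance → 17; now {}
insert 16 → {16}
insert 22 → {22, 16}
insert 3 → {22, 16, 3}
insert 25 → {25, 22, 16, 3}
insert 10 → {25, 22, 16, 10, 3}
insert 28 → {28, 25, 22, 16, 10, 3}
insert 15 → {28, 25, 22, 16, 15, 10, 3}
advance → 28; now {25, 22, 16, 15, 10, 3}

[31, 23, 14, 11, 4, 19, 12, 6, 20, 18, 5, 17, 28]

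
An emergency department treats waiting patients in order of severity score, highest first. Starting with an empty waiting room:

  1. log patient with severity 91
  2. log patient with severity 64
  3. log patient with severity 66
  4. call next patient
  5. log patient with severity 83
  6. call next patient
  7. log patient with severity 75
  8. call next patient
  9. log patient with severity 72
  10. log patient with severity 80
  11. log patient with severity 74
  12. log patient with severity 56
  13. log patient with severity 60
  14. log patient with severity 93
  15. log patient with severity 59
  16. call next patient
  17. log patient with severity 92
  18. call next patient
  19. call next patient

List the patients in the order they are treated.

[91, 83, 75, 93, 92, 80]

insert 91 → {91}
insert 64 → {91, 64}
insert 66 → {91, 66, 64}
call next patient → 91; now {66, 64}
insert 83 → {83, 66, 64}
call next patient → 83; now {66, 64}
insert 75 → {75, 66, 64}
call next patient → 75; now {66, 64}
insert 72 → {72, 66, 64}
insert 80 → {80, 72, 66, 64}
insert 74 → {80, 74, 72, 66, 64}
insert 56 → {80, 74, 72, 66, 64, 56}
insert 60 → {80, 74, 72, 66, 64, 60, 56}
insert 93 → {93, 80, 74, 72, 66, 64, 60, 56}
insert 59 → {93, 80, 74, 72, 66, 64, 60, 59, 56}
call next patient → 93; now {80, 74, 72, 66, 64, 60, 59, 56}
insert 92 → {92, 80, 74, 72, 66, 64, 60, 59, 56}
call next patient → 92; now {80, 74, 72, 66, 64, 60, 59, 56}
call next patient → 80; now {74, 72, 66, 64, 60, 59, 56}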